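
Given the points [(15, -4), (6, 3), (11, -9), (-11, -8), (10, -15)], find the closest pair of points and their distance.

Computing all pairwise distances among 5 points:

d((15, -4), (6, 3)) = 11.4018
d((15, -4), (11, -9)) = 6.4031
d((15, -4), (-11, -8)) = 26.3059
d((15, -4), (10, -15)) = 12.083
d((6, 3), (11, -9)) = 13.0
d((6, 3), (-11, -8)) = 20.2485
d((6, 3), (10, -15)) = 18.4391
d((11, -9), (-11, -8)) = 22.0227
d((11, -9), (10, -15)) = 6.0828 <-- minimum
d((-11, -8), (10, -15)) = 22.1359

Closest pair: (11, -9) and (10, -15) with distance 6.0828

The closest pair is (11, -9) and (10, -15) with Euclidean distance 6.0828. For 5 points, brute-force pairwise comparison is shown above. For large n, the divide-and-conquer algorithm (sort by x, recurse on halves, check the dividing strip) achieves O(n log n).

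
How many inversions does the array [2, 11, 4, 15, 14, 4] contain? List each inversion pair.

Finding inversions in [2, 11, 4, 15, 14, 4]:

(1, 2): arr[1]=11 > arr[2]=4
(1, 5): arr[1]=11 > arr[5]=4
(3, 4): arr[3]=15 > arr[4]=14
(3, 5): arr[3]=15 > arr[5]=4
(4, 5): arr[4]=14 > arr[5]=4

Total inversions: 5

The array has 5 inversion(s): (1,2), (1,5), (3,4), (3,5), (4,5). Each pair (i,j) satisfies i < j and arr[i] > arr[j].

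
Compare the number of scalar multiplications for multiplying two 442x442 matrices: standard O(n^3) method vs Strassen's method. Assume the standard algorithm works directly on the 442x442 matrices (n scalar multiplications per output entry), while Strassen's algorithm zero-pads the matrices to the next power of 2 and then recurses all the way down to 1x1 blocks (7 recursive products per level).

Matrix multiplication for 442x442 matrices:

Strassen's algorithm requires power-of-2 dimensions. Pad 442x442 to 512x512 (next power of 2).

Standard algorithm: 442^3 = 86350888 multiplications
Strassen's algorithm: 7^(log2(512)) = 7^9 = 40353607 multiplications
Savings: 86350888 - 40353607 = 45997281 multiplications

Standard: 86350888 multiplications (442^3). Strassen: 40353607 multiplications (7^9, after padding to 512x512). Strassen reduces 8 recursive multiplications to 7 at each level.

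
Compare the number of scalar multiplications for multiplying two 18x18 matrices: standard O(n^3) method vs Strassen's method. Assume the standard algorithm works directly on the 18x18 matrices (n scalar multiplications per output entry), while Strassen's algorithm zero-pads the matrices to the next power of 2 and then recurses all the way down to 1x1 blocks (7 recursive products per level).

Matrix multiplication for 18x18 matrices:

Strassen's algorithm requires power-of-2 dimensions. Pad 18x18 to 32x32 (next power of 2).

Standard algorithm: 18^3 = 5832 multiplications
Strassen's algorithm: 7^(log2(32)) = 7^5 = 16807 multiplications
Difference: 5832 - 16807 = -10975 (Strassen uses MORE here due to padding overhead — for small or just-over-power-of-2 n, padding can outweigh the per-level savings)

Standard: 5832 multiplications (18^3). Strassen: 16807 multiplications (7^5, after padding to 32x32). Strassen reduces 8 recursive multiplications to 7 at each level.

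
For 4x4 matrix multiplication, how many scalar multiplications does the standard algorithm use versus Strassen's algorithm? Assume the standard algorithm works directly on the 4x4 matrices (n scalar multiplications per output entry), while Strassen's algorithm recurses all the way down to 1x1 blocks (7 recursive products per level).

Matrix multiplication for 4x4 matrices:

Standard algorithm: 4^3 = 64 multiplications
Strassen's algorithm: 7^(log2(4)) = 7^2 = 49 multiplications
Savings: 64 - 49 = 15 multiplications

Standard: 64 multiplications (4^3). Strassen: 49 multiplications (7^2). Strassen reduces 8 recursive multiplications to 7 at each level.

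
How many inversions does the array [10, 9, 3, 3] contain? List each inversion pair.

Finding inversions in [10, 9, 3, 3]:

(0, 1): arr[0]=10 > arr[1]=9
(0, 2): arr[0]=10 > arr[2]=3
(0, 3): arr[0]=10 > arr[3]=3
(1, 2): arr[1]=9 > arr[2]=3
(1, 3): arr[1]=9 > arr[3]=3

Total inversions: 5

The array has 5 inversion(s): (0,1), (0,2), (0,3), (1,2), (1,3). Each pair (i,j) satisfies i < j and arr[i] > arr[j].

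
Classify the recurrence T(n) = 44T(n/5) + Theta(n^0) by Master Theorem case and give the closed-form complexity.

Master Theorem for T(n) = 44T(n/5) + O(n^0):

a = 44, b = 5, c = 0
log_b(a) = log_5(44) = 2.3512

Case 1: c = 0 < log_5(44) = 2.3512
T(n) = O(n^(log_5 44))

For T(n) = 44T(n/5) + O(n^0): log_5(44) = 2.3512. This is Case 1 of the Master Theorem (c < log_b(a), work dominated by leaves), giving O(n^(log_5 44)).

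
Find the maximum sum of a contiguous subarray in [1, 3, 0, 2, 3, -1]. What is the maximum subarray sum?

Using Kadane's algorithm on [1, 3, 0, 2, 3, -1]:

Scanning through the array:
Position 1 (value 3): max_ending_here = 4, max_so_far = 4
Position 2 (value 0): max_ending_here = 4, max_so_far = 4
Position 3 (value 2): max_ending_here = 6, max_so_far = 6
Position 4 (value 3): max_ending_here = 9, max_so_far = 9
Position 5 (value -1): max_ending_here = 8, max_so_far = 9

Maximum subarray: [1, 3, 0, 2, 3]
Maximum sum: 9

The maximum subarray is [1, 3, 0, 2, 3] with sum 9. This subarray runs from index 0 to index 4.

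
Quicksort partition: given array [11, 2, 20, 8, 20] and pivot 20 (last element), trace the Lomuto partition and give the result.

Lomuto partition with pivot = 20:

Initial array: [11, 2, 20, 8, 20]

arr[0]=11 <= 20: swap with position 0, array becomes [11, 2, 20, 8, 20]
arr[1]=2 <= 20: swap with position 1, array becomes [11, 2, 20, 8, 20]
arr[2]=20 <= 20: swap with position 2, array becomes [11, 2, 20, 8, 20]
arr[3]=8 <= 20: swap with position 3, array becomes [11, 2, 20, 8, 20]

Place pivot at position 4: [11, 2, 20, 8, 20]
Pivot position: 4

After partitioning with pivot 20, the array becomes [11, 2, 20, 8, 20]. The pivot is placed at index 4. All elements to the left of the pivot are <= 20, and all elements to the right are > 20.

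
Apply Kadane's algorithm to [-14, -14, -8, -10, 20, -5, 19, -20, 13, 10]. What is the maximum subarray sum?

Using Kadane's algorithm on [-14, -14, -8, -10, 20, -5, 19, -20, 13, 10]:

Scanning through the array:
Position 1 (value -14): max_ending_here = -14, max_so_far = -14
Position 2 (value -8): max_ending_here = -8, max_so_far = -8
Position 3 (value -10): max_ending_here = -10, max_so_far = -8
Position 4 (value 20): max_ending_here = 20, max_so_far = 20
Position 5 (value -5): max_ending_here = 15, max_so_far = 20
Position 6 (value 19): max_ending_here = 34, max_so_far = 34
Position 7 (value -20): max_ending_here = 14, max_so_far = 34
Position 8 (value 13): max_ending_here = 27, max_so_far = 34
Position 9 (value 10): max_ending_here = 37, max_so_far = 37

Maximum subarray: [20, -5, 19, -20, 13, 10]
Maximum sum: 37

The maximum subarray is [20, -5, 19, -20, 13, 10] with sum 37. This subarray runs from index 4 to index 9.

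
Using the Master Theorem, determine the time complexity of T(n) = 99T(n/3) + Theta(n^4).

Master Theorem for T(n) = 99T(n/3) + O(n^4):

a = 99, b = 3, c = 4
log_b(a) = log_3(99) = 4.1827

Case 1: c = 4 < log_3(99) = 4.1827
T(n) = O(n^(log_3 99))

For T(n) = 99T(n/3) + O(n^4): log_3(99) = 4.1827. This is Case 1 of the Master Theorem (c < log_b(a), work dominated by leaves), giving O(n^(log_3 99)).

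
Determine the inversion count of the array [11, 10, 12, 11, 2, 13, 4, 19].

Finding inversions in [11, 10, 12, 11, 2, 13, 4, 19]:

(0, 1): arr[0]=11 > arr[1]=10
(0, 4): arr[0]=11 > arr[4]=2
(0, 6): arr[0]=11 > arr[6]=4
(1, 4): arr[1]=10 > arr[4]=2
(1, 6): arr[1]=10 > arr[6]=4
(2, 3): arr[2]=12 > arr[3]=11
(2, 4): arr[2]=12 > arr[4]=2
(2, 6): arr[2]=12 > arr[6]=4
(3, 4): arr[3]=11 > arr[4]=2
(3, 6): arr[3]=11 > arr[6]=4
(5, 6): arr[5]=13 > arr[6]=4

Total inversions: 11

The array has 11 inversion(s): (0,1), (0,4), (0,6), (1,4), (1,6), (2,3), (2,4), (2,6), (3,4), (3,6), (5,6). Each pair (i,j) satisfies i < j and arr[i] > arr[j].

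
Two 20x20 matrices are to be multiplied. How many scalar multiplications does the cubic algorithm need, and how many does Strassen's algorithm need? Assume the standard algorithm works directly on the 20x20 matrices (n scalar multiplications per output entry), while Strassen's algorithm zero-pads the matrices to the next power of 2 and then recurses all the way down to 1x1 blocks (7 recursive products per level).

Matrix multiplication for 20x20 matrices:

Strassen's algorithm requires power-of-2 dimensions. Pad 20x20 to 32x32 (next power of 2).

Standard algorithm: 20^3 = 8000 multiplications
Strassen's algorithm: 7^(log2(32)) = 7^5 = 16807 multiplications
Difference: 8000 - 16807 = -8807 (Strassen uses MORE here due to padding overhead — for small or just-over-power-of-2 n, padding can outweigh the per-level savings)

Standard: 8000 multiplications (20^3). Strassen: 16807 multiplications (7^5, after padding to 32x32). Strassen reduces 8 recursive multiplications to 7 at each level.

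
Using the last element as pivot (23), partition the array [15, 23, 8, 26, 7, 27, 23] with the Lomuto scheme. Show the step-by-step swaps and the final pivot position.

Lomuto partition with pivot = 23:

Initial array: [15, 23, 8, 26, 7, 27, 23]

arr[0]=15 <= 23: swap with position 0, array becomes [15, 23, 8, 26, 7, 27, 23]
arr[1]=23 <= 23: swap with position 1, array becomes [15, 23, 8, 26, 7, 27, 23]
arr[2]=8 <= 23: swap with position 2, array becomes [15, 23, 8, 26, 7, 27, 23]
arr[3]=26 > 23: no swap
arr[4]=7 <= 23: swap with position 3, array becomes [15, 23, 8, 7, 26, 27, 23]
arr[5]=27 > 23: no swap

Place pivot at position 4: [15, 23, 8, 7, 23, 27, 26]
Pivot position: 4

After partitioning with pivot 23, the array becomes [15, 23, 8, 7, 23, 27, 26]. The pivot is placed at index 4. All elements to the left of the pivot are <= 23, and all elements to the right are > 23.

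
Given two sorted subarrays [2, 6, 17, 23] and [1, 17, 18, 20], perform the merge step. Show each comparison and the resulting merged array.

Merging process:

Compare 2 vs 1: take 1 from right. Merged: [1]
Compare 2 vs 17: take 2 from left. Merged: [1, 2]
Compare 6 vs 17: take 6 from left. Merged: [1, 2, 6]
Compare 17 vs 17: take 17 from left. Merged: [1, 2, 6, 17]
Compare 23 vs 17: take 17 from right. Merged: [1, 2, 6, 17, 17]
Compare 23 vs 18: take 18 from right. Merged: [1, 2, 6, 17, 17, 18]
Compare 23 vs 20: take 20 from right. Merged: [1, 2, 6, 17, 17, 18, 20]
Append remaining from left: [23]. Merged: [1, 2, 6, 17, 17, 18, 20, 23]

Final merged array: [1, 2, 6, 17, 17, 18, 20, 23]
Total comparisons: 7

The merged array is [1, 2, 6, 17, 17, 18, 20, 23], requiring 7 comparisons. The merge step runs in O(n) time where n is the total number of elements.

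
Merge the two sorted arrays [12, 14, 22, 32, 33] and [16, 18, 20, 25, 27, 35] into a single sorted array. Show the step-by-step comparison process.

Merging process:

Compare 12 vs 16: take 12 from left. Merged: [12]
Compare 14 vs 16: take 14 from left. Merged: [12, 14]
Compare 22 vs 16: take 16 from right. Merged: [12, 14, 16]
Compare 22 vs 18: take 18 from right. Merged: [12, 14, 16, 18]
Compare 22 vs 20: take 20 from right. Merged: [12, 14, 16, 18, 20]
Compare 22 vs 25: take 22 from left. Merged: [12, 14, 16, 18, 20, 22]
Compare 32 vs 25: take 25 from right. Merged: [12, 14, 16, 18, 20, 22, 25]
Compare 32 vs 27: take 27 from right. Merged: [12, 14, 16, 18, 20, 22, 25, 27]
Compare 32 vs 35: take 32 from left. Merged: [12, 14, 16, 18, 20, 22, 25, 27, 32]
Compare 33 vs 35: take 33 from left. Merged: [12, 14, 16, 18, 20, 22, 25, 27, 32, 33]
Append remaining from right: [35]. Merged: [12, 14, 16, 18, 20, 22, 25, 27, 32, 33, 35]

Final merged array: [12, 14, 16, 18, 20, 22, 25, 27, 32, 33, 35]
Total comparisons: 10

The merged array is [12, 14, 16, 18, 20, 22, 25, 27, 32, 33, 35], requiring 10 comparisons. The merge step runs in O(n) time where n is the total number of elements.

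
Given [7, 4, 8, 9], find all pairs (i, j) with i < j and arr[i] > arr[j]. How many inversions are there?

Finding inversions in [7, 4, 8, 9]:

(0, 1): arr[0]=7 > arr[1]=4

Total inversions: 1

The array has 1 inversion(s): (0,1). Each pair (i,j) satisfies i < j and arr[i] > arr[j].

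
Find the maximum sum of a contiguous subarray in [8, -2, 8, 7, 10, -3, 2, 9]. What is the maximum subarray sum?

Using Kadane's algorithm on [8, -2, 8, 7, 10, -3, 2, 9]:

Scanning through the array:
Position 1 (value -2): max_ending_here = 6, max_so_far = 8
Position 2 (value 8): max_ending_here = 14, max_so_far = 14
Position 3 (value 7): max_ending_here = 21, max_so_far = 21
Position 4 (value 10): max_ending_here = 31, max_so_far = 31
Position 5 (value -3): max_ending_here = 28, max_so_far = 31
Position 6 (value 2): max_ending_here = 30, max_so_far = 31
Position 7 (value 9): max_ending_here = 39, max_so_far = 39

Maximum subarray: [8, -2, 8, 7, 10, -3, 2, 9]
Maximum sum: 39

The maximum subarray is [8, -2, 8, 7, 10, -3, 2, 9] with sum 39. This subarray runs from index 0 to index 7.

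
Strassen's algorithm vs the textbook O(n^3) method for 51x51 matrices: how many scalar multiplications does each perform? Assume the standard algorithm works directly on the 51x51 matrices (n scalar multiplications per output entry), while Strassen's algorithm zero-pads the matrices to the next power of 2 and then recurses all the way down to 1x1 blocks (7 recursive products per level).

Matrix multiplication for 51x51 matrices:

Strassen's algorithm requires power-of-2 dimensions. Pad 51x51 to 64x64 (next power of 2).

Standard algorithm: 51^3 = 132651 multiplications
Strassen's algorithm: 7^(log2(64)) = 7^6 = 117649 multiplications
Savings: 132651 - 117649 = 15002 multiplications

Standard: 132651 multiplications (51^3). Strassen: 117649 multiplications (7^6, after padding to 64x64). Strassen reduces 8 recursive multiplications to 7 at each level.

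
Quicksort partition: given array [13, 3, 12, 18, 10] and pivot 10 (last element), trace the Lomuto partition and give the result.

Lomuto partition with pivot = 10:

Initial array: [13, 3, 12, 18, 10]

arr[0]=13 > 10: no swap
arr[1]=3 <= 10: swap with position 0, array becomes [3, 13, 12, 18, 10]
arr[2]=12 > 10: no swap
arr[3]=18 > 10: no swap

Place pivot at position 1: [3, 10, 12, 18, 13]
Pivot position: 1

After partitioning with pivot 10, the array becomes [3, 10, 12, 18, 13]. The pivot is placed at index 1. All elements to the left of the pivot are <= 10, and all elements to the right are > 10.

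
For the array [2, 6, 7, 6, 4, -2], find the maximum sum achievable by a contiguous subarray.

Using Kadane's algorithm on [2, 6, 7, 6, 4, -2]:

Scanning through the array:
Position 1 (value 6): max_ending_here = 8, max_so_far = 8
Position 2 (value 7): max_ending_here = 15, max_so_far = 15
Position 3 (value 6): max_ending_here = 21, max_so_far = 21
Position 4 (value 4): max_ending_here = 25, max_so_far = 25
Position 5 (value -2): max_ending_here = 23, max_so_far = 25

Maximum subarray: [2, 6, 7, 6, 4]
Maximum sum: 25

The maximum subarray is [2, 6, 7, 6, 4] with sum 25. This subarray runs from index 0 to index 4.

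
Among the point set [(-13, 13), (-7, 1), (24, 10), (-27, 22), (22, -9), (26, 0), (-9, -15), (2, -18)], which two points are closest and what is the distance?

Computing all pairwise distances among 8 points:

d((-13, 13), (-7, 1)) = 13.4164
d((-13, 13), (24, 10)) = 37.1214
d((-13, 13), (-27, 22)) = 16.6433
d((-13, 13), (22, -9)) = 41.3401
d((-13, 13), (26, 0)) = 41.1096
d((-13, 13), (-9, -15)) = 28.2843
d((-13, 13), (2, -18)) = 34.4384
d((-7, 1), (24, 10)) = 32.28
d((-7, 1), (-27, 22)) = 29.0
d((-7, 1), (22, -9)) = 30.6757
d((-7, 1), (26, 0)) = 33.0151
d((-7, 1), (-9, -15)) = 16.1245
d((-7, 1), (2, -18)) = 21.0238
d((24, 10), (-27, 22)) = 52.3927
d((24, 10), (22, -9)) = 19.105
d((24, 10), (26, 0)) = 10.198
d((24, 10), (-9, -15)) = 41.4005
d((24, 10), (2, -18)) = 35.609
d((-27, 22), (22, -9)) = 57.9828
d((-27, 22), (26, 0)) = 57.3847
d((-27, 22), (-9, -15)) = 41.1461
d((-27, 22), (2, -18)) = 49.4065
d((22, -9), (26, 0)) = 9.8489 <-- minimum
d((22, -9), (-9, -15)) = 31.5753
d((22, -9), (2, -18)) = 21.9317
d((26, 0), (-9, -15)) = 38.0789
d((26, 0), (2, -18)) = 30.0
d((-9, -15), (2, -18)) = 11.4018

Closest pair: (22, -9) and (26, 0) with distance 9.8489

The closest pair is (22, -9) and (26, 0) with Euclidean distance 9.8489. For 8 points, brute-force pairwise comparison is shown above. For large n, the divide-and-conquer algorithm (sort by x, recurse on halves, check the dividing strip) achieves O(n log n).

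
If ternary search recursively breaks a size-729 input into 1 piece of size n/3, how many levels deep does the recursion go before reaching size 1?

For divide and conquer with division factor 3:

Problem sizes at each level:
Level 0: 729
Level 1: 243
Level 2: 81
Level 3: 27
Level 4: 9
Level 5: 3
Level 6: 1

The root is level 0 and the size-1 base case is level 6 (the tree spans levels 0 through 6, i.e. 7 levels counting the root), so the depth is the number of divisions: log_3(729) = 6

The recursion tree depth is log_3(729) = 6. At each level, the problem size is divided by 3, so it takes 6 divisions to reduce to a base case of size 1. The algorithm makes 1 recursive call at each level.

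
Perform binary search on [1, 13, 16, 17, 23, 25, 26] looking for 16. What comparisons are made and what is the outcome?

Binary search for 16 in [1, 13, 16, 17, 23, 25, 26]:

lo=0, hi=6, mid=3, arr[mid]=17 -> 17 > 16, search left half
lo=0, hi=2, mid=1, arr[mid]=13 -> 13 < 16, search right half
lo=2, hi=2, mid=2, arr[mid]=16 -> Found target at index 2!

Binary search finds 16 at index 2 after 3 comparisons. The search repeatedly halves the search space by comparing with the middle element.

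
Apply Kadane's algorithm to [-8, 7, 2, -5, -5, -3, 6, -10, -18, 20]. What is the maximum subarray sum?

Using Kadane's algorithm on [-8, 7, 2, -5, -5, -3, 6, -10, -18, 20]:

Scanning through the array:
Position 1 (value 7): max_ending_here = 7, max_so_far = 7
Position 2 (value 2): max_ending_here = 9, max_so_far = 9
Position 3 (value -5): max_ending_here = 4, max_so_far = 9
Position 4 (value -5): max_ending_here = -1, max_so_far = 9
Position 5 (value -3): max_ending_here = -3, max_so_far = 9
Position 6 (value 6): max_ending_here = 6, max_so_far = 9
Position 7 (value -10): max_ending_here = -4, max_so_far = 9
Position 8 (value -18): max_ending_here = -18, max_so_far = 9
Position 9 (value 20): max_ending_here = 20, max_so_far = 20

Maximum subarray: [20]
Maximum sum: 20

The maximum subarray is [20] with sum 20. This subarray runs from index 9 to index 9.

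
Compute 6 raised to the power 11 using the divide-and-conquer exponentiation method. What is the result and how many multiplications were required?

Computing 6^11 by squaring (build up from 6^1; each line after the first costs one multiplication):

6^1 = 6
6^2 = (6^1)^2 = 6^2 = 36
6^4 = (6^2)^2 = 36^2 = 1296
6^5 = 6 * 6^4 = 6 * 1296 = 7776
6^10 = (6^5)^2 = 7776^2 = 60466176
6^11 = 6 * 6^10 = 6 * 60466176 = 362797056

Result: 362797056
Multiplications needed: 5 (5 lines after 6^1)

6^11 = 362797056. Using exponentiation by squaring, this requires 5 multiplications. The key idea: if the exponent is even, square the half-power; if odd, multiply by the base once.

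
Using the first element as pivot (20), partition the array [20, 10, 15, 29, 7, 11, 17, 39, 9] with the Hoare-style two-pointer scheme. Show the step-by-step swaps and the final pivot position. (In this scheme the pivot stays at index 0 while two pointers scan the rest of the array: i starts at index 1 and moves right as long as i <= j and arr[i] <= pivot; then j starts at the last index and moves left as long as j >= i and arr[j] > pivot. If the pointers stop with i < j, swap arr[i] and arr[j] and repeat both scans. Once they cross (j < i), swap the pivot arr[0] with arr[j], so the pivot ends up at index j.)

Hoare-style two-pointer partition with pivot = 20:

Initial array: [20, 10, 15, 29, 7, 11, 17, 39, 9]

Pointers start at i = 1, j = 8.
i stops at index 3 (arr[3]=29 > 20), j stops at index 8 (arr[8]=9 <= 20): swap arr[3] and arr[8], array becomes [20, 10, 15, 9, 7, 11, 17, 39, 29]
i ends at 7, j ends at 6: the pointers have crossed (j < i), so scanning stops.

Swap pivot arr[0] with arr[6] to place pivot at position 6: [17, 10, 15, 9, 7, 11, 20, 39, 29]
Pivot position: 6

After partitioning with pivot 20, the array becomes [17, 10, 15, 9, 7, 11, 20, 39, 29]. The pivot is placed at index 6. All elements to the left of the pivot are <= 20, and all elements to the right are > 20.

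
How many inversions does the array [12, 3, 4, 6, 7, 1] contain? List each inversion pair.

Finding inversions in [12, 3, 4, 6, 7, 1]:

(0, 1): arr[0]=12 > arr[1]=3
(0, 2): arr[0]=12 > arr[2]=4
(0, 3): arr[0]=12 > arr[3]=6
(0, 4): arr[0]=12 > arr[4]=7
(0, 5): arr[0]=12 > arr[5]=1
(1, 5): arr[1]=3 > arr[5]=1
(2, 5): arr[2]=4 > arr[5]=1
(3, 5): arr[3]=6 > arr[5]=1
(4, 5): arr[4]=7 > arr[5]=1

Total inversions: 9

The array has 9 inversion(s): (0,1), (0,2), (0,3), (0,4), (0,5), (1,5), (2,5), (3,5), (4,5). Each pair (i,j) satisfies i < j and arr[i] > arr[j].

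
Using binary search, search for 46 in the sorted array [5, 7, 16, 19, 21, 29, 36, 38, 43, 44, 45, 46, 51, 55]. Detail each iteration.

Binary search for 46 in [5, 7, 16, 19, 21, 29, 36, 38, 43, 44, 45, 46, 51, 55]:

lo=0, hi=13, mid=6, arr[mid]=36 -> 36 < 46, search right half
lo=7, hi=13, mid=10, arr[mid]=45 -> 45 < 46, search right half
lo=11, hi=13, mid=12, arr[mid]=51 -> 51 > 46, search left half
lo=11, hi=11, mid=11, arr[mid]=46 -> Found target at index 11!

Binary search finds 46 at index 11 after 4 comparisons. The search repeatedly halves the search space by comparing with the middle element.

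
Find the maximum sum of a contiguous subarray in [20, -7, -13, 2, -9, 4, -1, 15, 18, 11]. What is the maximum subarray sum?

Using Kadane's algorithm on [20, -7, -13, 2, -9, 4, -1, 15, 18, 11]:

Scanning through the array:
Position 1 (value -7): max_ending_here = 13, max_so_far = 20
Position 2 (value -13): max_ending_here = 0, max_so_far = 20
Position 3 (value 2): max_ending_here = 2, max_so_far = 20
Position 4 (value -9): max_ending_here = -7, max_so_far = 20
Position 5 (value 4): max_ending_here = 4, max_so_far = 20
Position 6 (value -1): max_ending_here = 3, max_so_far = 20
Position 7 (value 15): max_ending_here = 18, max_so_far = 20
Position 8 (value 18): max_ending_here = 36, max_so_far = 36
Position 9 (value 11): max_ending_here = 47, max_so_far = 47

Maximum subarray: [4, -1, 15, 18, 11]
Maximum sum: 47

The maximum subarray is [4, -1, 15, 18, 11] with sum 47. This subarray runs from index 5 to index 9.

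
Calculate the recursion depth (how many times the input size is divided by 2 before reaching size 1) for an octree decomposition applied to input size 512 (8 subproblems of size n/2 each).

For divide and conquer with division factor 2:

Problem sizes at each level:
Level 0: 512
Level 1: 256
Level 2: 128
Level 3: 64
Level 4: 32
Level 5: 16
Level 6: 8
Level 7: 4
Level 8: 2
Level 9: 1

The root is level 0 and the size-1 base case is level 9 (the tree spans levels 0 through 9, i.e. 10 levels counting the root), so the depth is the number of divisions: log_2(512) = 9

The recursion tree depth is log_2(512) = 9. At each level, the problem size is divided by 2, so it takes 9 divisions to reduce to a base case of size 1. The algorithm makes 8 recursive calls at each level.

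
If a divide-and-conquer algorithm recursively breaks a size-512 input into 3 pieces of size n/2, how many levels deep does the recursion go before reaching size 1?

For divide and conquer with division factor 2:

Problem sizes at each level:
Level 0: 512
Level 1: 256
Level 2: 128
Level 3: 64
Level 4: 32
Level 5: 16
Level 6: 8
Level 7: 4
Level 8: 2
Level 9: 1

The root is level 0 and the size-1 base case is level 9 (the tree spans levels 0 through 9, i.e. 10 levels counting the root), so the depth is the number of divisions: log_2(512) = 9

The recursion tree depth is log_2(512) = 9. At each level, the problem size is divided by 2, so it takes 9 divisions to reduce to a base case of size 1. The algorithm makes 3 recursive calls at each level.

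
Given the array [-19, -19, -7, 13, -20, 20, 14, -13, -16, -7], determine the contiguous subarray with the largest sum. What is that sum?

Using Kadane's algorithm on [-19, -19, -7, 13, -20, 20, 14, -13, -16, -7]:

Scanning through the array:
Position 1 (value -19): max_ending_here = -19, max_so_far = -19
Position 2 (value -7): max_ending_here = -7, max_so_far = -7
Position 3 (value 13): max_ending_here = 13, max_so_far = 13
Position 4 (value -20): max_ending_here = -7, max_so_far = 13
Position 5 (value 20): max_ending_here = 20, max_so_far = 20
Position 6 (value 14): max_ending_here = 34, max_so_far = 34
Position 7 (value -13): max_ending_here = 21, max_so_far = 34
Position 8 (value -16): max_ending_here = 5, max_so_far = 34
Position 9 (value -7): max_ending_here = -2, max_so_far = 34

Maximum subarray: [20, 14]
Maximum sum: 34

The maximum subarray is [20, 14] with sum 34. This subarray runs from index 5 to index 6.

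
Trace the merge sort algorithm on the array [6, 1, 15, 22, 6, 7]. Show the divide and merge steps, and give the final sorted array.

Merge sort trace:

Split: [6, 1, 15, 22, 6, 7] -> [6, 1, 15] and [22, 6, 7]
  Split: [6, 1, 15] -> [6] and [1, 15]
    Split: [1, 15] -> [1] and [15]
    Merge: [1] + [15] -> [1, 15]
  Merge: [6] + [1, 15] -> [1, 6, 15]
  Split: [22, 6, 7] -> [22] and [6, 7]
    Split: [6, 7] -> [6] and [7]
    Merge: [6] + [7] -> [6, 7]
  Merge: [22] + [6, 7] -> [6, 7, 22]
Merge: [1, 6, 15] + [6, 7, 22] -> [1, 6, 6, 7, 15, 22]

Final sorted array: [1, 6, 6, 7, 15, 22]

The merge sort proceeds by recursively splitting the array and merging sorted halves.
After all merges, the sorted array is [1, 6, 6, 7, 15, 22].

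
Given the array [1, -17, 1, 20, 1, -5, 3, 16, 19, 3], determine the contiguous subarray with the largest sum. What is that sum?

Using Kadane's algorithm on [1, -17, 1, 20, 1, -5, 3, 16, 19, 3]:

Scanning through the array:
Position 1 (value -17): max_ending_here = -16, max_so_far = 1
Position 2 (value 1): max_ending_here = 1, max_so_far = 1
Position 3 (value 20): max_ending_here = 21, max_so_far = 21
Position 4 (value 1): max_ending_here = 22, max_so_far = 22
Position 5 (value -5): max_ending_here = 17, max_so_far = 22
Position 6 (value 3): max_ending_here = 20, max_so_far = 22
Position 7 (value 16): max_ending_here = 36, max_so_far = 36
Position 8 (value 19): max_ending_here = 55, max_so_far = 55
Position 9 (value 3): max_ending_here = 58, max_so_far = 58

Maximum subarray: [1, 20, 1, -5, 3, 16, 19, 3]
Maximum sum: 58

The maximum subarray is [1, 20, 1, -5, 3, 16, 19, 3] with sum 58. This subarray runs from index 2 to index 9.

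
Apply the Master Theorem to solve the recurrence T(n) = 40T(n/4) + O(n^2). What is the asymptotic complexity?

Master Theorem for T(n) = 40T(n/4) + O(n^2):

a = 40, b = 4, c = 2
log_b(a) = log_4(40) = 2.6610

Case 1: c = 2 < log_4(40) = 2.6610
T(n) = O(n^(log_4 40))

For T(n) = 40T(n/4) + O(n^2): log_4(40) = 2.6610. This is Case 1 of the Master Theorem (c < log_b(a), work dominated by leaves), giving O(n^(log_4 40)).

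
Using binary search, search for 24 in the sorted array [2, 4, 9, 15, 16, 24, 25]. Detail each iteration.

Binary search for 24 in [2, 4, 9, 15, 16, 24, 25]:

lo=0, hi=6, mid=3, arr[mid]=15 -> 15 < 24, search right half
lo=4, hi=6, mid=5, arr[mid]=24 -> Found target at index 5!

Binary search finds 24 at index 5 after 2 comparisons. The search repeatedly halves the search space by comparing with the middle element.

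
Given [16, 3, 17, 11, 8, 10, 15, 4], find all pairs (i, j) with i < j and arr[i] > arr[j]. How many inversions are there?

Finding inversions in [16, 3, 17, 11, 8, 10, 15, 4]:

(0, 1): arr[0]=16 > arr[1]=3
(0, 3): arr[0]=16 > arr[3]=11
(0, 4): arr[0]=16 > arr[4]=8
(0, 5): arr[0]=16 > arr[5]=10
(0, 6): arr[0]=16 > arr[6]=15
(0, 7): arr[0]=16 > arr[7]=4
(2, 3): arr[2]=17 > arr[3]=11
(2, 4): arr[2]=17 > arr[4]=8
(2, 5): arr[2]=17 > arr[5]=10
(2, 6): arr[2]=17 > arr[6]=15
(2, 7): arr[2]=17 > arr[7]=4
(3, 4): arr[3]=11 > arr[4]=8
(3, 5): arr[3]=11 > arr[5]=10
(3, 7): arr[3]=11 > arr[7]=4
(4, 7): arr[4]=8 > arr[7]=4
(5, 7): arr[5]=10 > arr[7]=4
(6, 7): arr[6]=15 > arr[7]=4

Total inversions: 17

The array has 17 inversion(s): (0,1), (0,3), (0,4), (0,5), (0,6), (0,7), (2,3), (2,4), (2,5), (2,6), (2,7), (3,4), (3,5), (3,7), (4,7), (5,7), (6,7). Each pair (i,j) satisfies i < j and arr[i] > arr[j].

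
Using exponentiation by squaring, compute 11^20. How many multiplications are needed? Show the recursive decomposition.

Computing 11^20 by squaring (build up from 11^1; each line after the first costs one multiplication):

11^1 = 11
11^2 = (11^1)^2 = 11^2 = 121
11^4 = (11^2)^2 = 121^2 = 14641
11^5 = 11 * 11^4 = 11 * 14641 = 161051
11^10 = (11^5)^2 = 161051^2 = 25937424601
11^20 = (11^10)^2 = 25937424601^2 = 672749994932560009201

Result: 672749994932560009201
Multiplications needed: 5 (5 lines after 11^1)

11^20 = 672749994932560009201. Using exponentiation by squaring, this requires 5 multiplications. The key idea: if the exponent is even, square the half-power; if odd, multiply by the base once.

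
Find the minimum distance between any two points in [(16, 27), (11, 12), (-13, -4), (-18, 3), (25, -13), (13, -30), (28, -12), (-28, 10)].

Computing all pairwise distances among 8 points:

d((16, 27), (11, 12)) = 15.8114
d((16, 27), (-13, -4)) = 42.45
d((16, 27), (-18, 3)) = 41.6173
d((16, 27), (25, -13)) = 41.0
d((16, 27), (13, -30)) = 57.0789
d((16, 27), (28, -12)) = 40.8044
d((16, 27), (-28, 10)) = 47.1699
d((11, 12), (-13, -4)) = 28.8444
d((11, 12), (-18, 3)) = 30.3645
d((11, 12), (25, -13)) = 28.6531
d((11, 12), (13, -30)) = 42.0476
d((11, 12), (28, -12)) = 29.4109
d((11, 12), (-28, 10)) = 39.0512
d((-13, -4), (-18, 3)) = 8.6023
d((-13, -4), (25, -13)) = 39.0512
d((-13, -4), (13, -30)) = 36.7696
d((-13, -4), (28, -12)) = 41.7732
d((-13, -4), (-28, 10)) = 20.5183
d((-18, 3), (25, -13)) = 45.8803
d((-18, 3), (13, -30)) = 45.2769
d((-18, 3), (28, -12)) = 48.3839
d((-18, 3), (-28, 10)) = 12.2066
d((25, -13), (13, -30)) = 20.8087
d((25, -13), (28, -12)) = 3.1623 <-- minimum
d((25, -13), (-28, 10)) = 57.7754
d((13, -30), (28, -12)) = 23.4307
d((13, -30), (-28, 10)) = 57.28
d((28, -12), (-28, 10)) = 60.1664

Closest pair: (25, -13) and (28, -12) with distance 3.1623

The closest pair is (25, -13) and (28, -12) with Euclidean distance 3.1623. For 8 points, brute-force pairwise comparison is shown above. For large n, the divide-and-conquer algorithm (sort by x, recurse on halves, check the dividing strip) achieves O(n log n).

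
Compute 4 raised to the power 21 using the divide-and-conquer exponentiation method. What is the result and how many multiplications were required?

Computing 4^21 by squaring (build up from 4^1; each line after the first costs one multiplication):

4^1 = 4
4^2 = (4^1)^2 = 4^2 = 16
4^4 = (4^2)^2 = 16^2 = 256
4^5 = 4 * 4^4 = 4 * 256 = 1024
4^10 = (4^5)^2 = 1024^2 = 1048576
4^20 = (4^10)^2 = 1048576^2 = 1099511627776
4^21 = 4 * 4^20 = 4 * 1099511627776 = 4398046511104

Result: 4398046511104
Multiplications needed: 6 (6 lines after 4^1)

4^21 = 4398046511104. Using exponentiation by squaring, this requires 6 multiplications. The key idea: if the exponent is even, square the half-power; if odd, multiply by the base once.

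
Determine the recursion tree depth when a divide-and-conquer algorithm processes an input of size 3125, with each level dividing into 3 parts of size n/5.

For divide and conquer with division factor 5:

Problem sizes at each level:
Level 0: 3125
Level 1: 625
Level 2: 125
Level 3: 25
Level 4: 5
Level 5: 1

The root is level 0 and the size-1 base case is level 5 (the tree spans levels 0 through 5, i.e. 6 levels counting the root), so the depth is the number of divisions: log_5(3125) = 5

The recursion tree depth is log_5(3125) = 5. At each level, the problem size is divided by 5, so it takes 5 divisions to reduce to a base case of size 1. The algorithm makes 3 recursive calls at each level.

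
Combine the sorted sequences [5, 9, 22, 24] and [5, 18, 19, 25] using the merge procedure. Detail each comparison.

Merging process:

Compare 5 vs 5: take 5 from left. Merged: [5]
Compare 9 vs 5: take 5 from right. Merged: [5, 5]
Compare 9 vs 18: take 9 from left. Merged: [5, 5, 9]
Compare 22 vs 18: take 18 from right. Merged: [5, 5, 9, 18]
Compare 22 vs 19: take 19 from right. Merged: [5, 5, 9, 18, 19]
Compare 22 vs 25: take 22 from left. Merged: [5, 5, 9, 18, 19, 22]
Compare 24 vs 25: take 24 from left. Merged: [5, 5, 9, 18, 19, 22, 24]
Append remaining from right: [25]. Merged: [5, 5, 9, 18, 19, 22, 24, 25]

Final merged array: [5, 5, 9, 18, 19, 22, 24, 25]
Total comparisons: 7

The merged array is [5, 5, 9, 18, 19, 22, 24, 25], requiring 7 comparisons. The merge step runs in O(n) time where n is the total number of elements.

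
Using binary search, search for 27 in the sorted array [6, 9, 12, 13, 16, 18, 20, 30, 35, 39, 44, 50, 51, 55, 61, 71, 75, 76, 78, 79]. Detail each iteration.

Binary search for 27 in [6, 9, 12, 13, 16, 18, 20, 30, 35, 39, 44, 50, 51, 55, 61, 71, 75, 76, 78, 79]:

lo=0, hi=19, mid=9, arr[mid]=39 -> 39 > 27, search left half
lo=0, hi=8, mid=4, arr[mid]=16 -> 16 < 27, search right half
lo=5, hi=8, mid=6, arr[mid]=20 -> 20 < 27, search right half
lo=7, hi=8, mid=7, arr[mid]=30 -> 30 > 27, search left half
lo=7 > hi=6, target 27 not found

Binary search determines that 27 is not in the array after 4 comparisons. The search space was exhausted without finding the target.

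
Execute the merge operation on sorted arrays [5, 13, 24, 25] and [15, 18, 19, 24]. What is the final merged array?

Merging process:

Compare 5 vs 15: take 5 from left. Merged: [5]
Compare 13 vs 15: take 13 from left. Merged: [5, 13]
Compare 24 vs 15: take 15 from right. Merged: [5, 13, 15]
Compare 24 vs 18: take 18 from right. Merged: [5, 13, 15, 18]
Compare 24 vs 19: take 19 from right. Merged: [5, 13, 15, 18, 19]
Compare 24 vs 24: take 24 from left. Merged: [5, 13, 15, 18, 19, 24]
Compare 25 vs 24: take 24 from right. Merged: [5, 13, 15, 18, 19, 24, 24]
Append remaining from left: [25]. Merged: [5, 13, 15, 18, 19, 24, 24, 25]

Final merged array: [5, 13, 15, 18, 19, 24, 24, 25]
Total comparisons: 7

The merged array is [5, 13, 15, 18, 19, 24, 24, 25], requiring 7 comparisons. The merge step runs in O(n) time where n is the total number of elements.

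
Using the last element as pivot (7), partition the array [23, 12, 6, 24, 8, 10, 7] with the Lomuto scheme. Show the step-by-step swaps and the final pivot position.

Lomuto partition with pivot = 7:

Initial array: [23, 12, 6, 24, 8, 10, 7]

arr[0]=23 > 7: no swap
arr[1]=12 > 7: no swap
arr[2]=6 <= 7: swap with position 0, array becomes [6, 12, 23, 24, 8, 10, 7]
arr[3]=24 > 7: no swap
arr[4]=8 > 7: no swap
arr[5]=10 > 7: no swap

Place pivot at position 1: [6, 7, 23, 24, 8, 10, 12]
Pivot position: 1

After partitioning with pivot 7, the array becomes [6, 7, 23, 24, 8, 10, 12]. The pivot is placed at index 1. All elements to the left of the pivot are <= 7, and all elements to the right are > 7.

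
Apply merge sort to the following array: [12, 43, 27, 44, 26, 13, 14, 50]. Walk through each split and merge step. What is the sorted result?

Merge sort trace:

Split: [12, 43, 27, 44, 26, 13, 14, 50] -> [12, 43, 27, 44] and [26, 13, 14, 50]
  Split: [12, 43, 27, 44] -> [12, 43] and [27, 44]
    Split: [12, 43] -> [12] and [43]
    Merge: [12] + [43] -> [12, 43]
    Split: [27, 44] -> [27] and [44]
    Merge: [27] + [44] -> [27, 44]
  Merge: [12, 43] + [27, 44] -> [12, 27, 43, 44]
  Split: [26, 13, 14, 50] -> [26, 13] and [14, 50]
    Split: [26, 13] -> [26] and [13]
    Merge: [26] + [13] -> [13, 26]
    Split: [14, 50] -> [14] and [50]
    Merge: [14] + [50] -> [14, 50]
  Merge: [13, 26] + [14, 50] -> [13, 14, 26, 50]
Merge: [12, 27, 43, 44] + [13, 14, 26, 50] -> [12, 13, 14, 26, 27, 43, 44, 50]

Final sorted array: [12, 13, 14, 26, 27, 43, 44, 50]

The merge sort proceeds by recursively splitting the array and merging sorted halves.
After all merges, the sorted array is [12, 13, 14, 26, 27, 43, 44, 50].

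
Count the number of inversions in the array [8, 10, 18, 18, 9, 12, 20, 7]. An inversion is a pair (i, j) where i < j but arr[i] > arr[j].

Finding inversions in [8, 10, 18, 18, 9, 12, 20, 7]:

(0, 7): arr[0]=8 > arr[7]=7
(1, 4): arr[1]=10 > arr[4]=9
(1, 7): arr[1]=10 > arr[7]=7
(2, 4): arr[2]=18 > arr[4]=9
(2, 5): arr[2]=18 > arr[5]=12
(2, 7): arr[2]=18 > arr[7]=7
(3, 4): arr[3]=18 > arr[4]=9
(3, 5): arr[3]=18 > arr[5]=12
(3, 7): arr[3]=18 > arr[7]=7
(4, 7): arr[4]=9 > arr[7]=7
(5, 7): arr[5]=12 > arr[7]=7
(6, 7): arr[6]=20 > arr[7]=7

Total inversions: 12

The array has 12 inversion(s): (0,7), (1,4), (1,7), (2,4), (2,5), (2,7), (3,4), (3,5), (3,7), (4,7), (5,7), (6,7). Each pair (i,j) satisfies i < j and arr[i] > arr[j].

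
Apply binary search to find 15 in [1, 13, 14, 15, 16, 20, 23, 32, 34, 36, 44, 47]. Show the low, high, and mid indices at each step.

Binary search for 15 in [1, 13, 14, 15, 16, 20, 23, 32, 34, 36, 44, 47]:

lo=0, hi=11, mid=5, arr[mid]=20 -> 20 > 15, search left half
lo=0, hi=4, mid=2, arr[mid]=14 -> 14 < 15, search right half
lo=3, hi=4, mid=3, arr[mid]=15 -> Found target at index 3!

Binary search finds 15 at index 3 after 3 comparisons. The search repeatedly halves the search space by comparing with the middle element.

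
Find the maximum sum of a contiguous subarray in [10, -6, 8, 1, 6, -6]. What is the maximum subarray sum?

Using Kadane's algorithm on [10, -6, 8, 1, 6, -6]:

Scanning through the array:
Position 1 (value -6): max_ending_here = 4, max_so_far = 10
Position 2 (value 8): max_ending_here = 12, max_so_far = 12
Position 3 (value 1): max_ending_here = 13, max_so_far = 13
Position 4 (value 6): max_ending_here = 19, max_so_far = 19
Position 5 (value -6): max_ending_here = 13, max_so_far = 19

Maximum subarray: [10, -6, 8, 1, 6]
Maximum sum: 19

The maximum subarray is [10, -6, 8, 1, 6] with sum 19. This subarray runs from index 0 to index 4.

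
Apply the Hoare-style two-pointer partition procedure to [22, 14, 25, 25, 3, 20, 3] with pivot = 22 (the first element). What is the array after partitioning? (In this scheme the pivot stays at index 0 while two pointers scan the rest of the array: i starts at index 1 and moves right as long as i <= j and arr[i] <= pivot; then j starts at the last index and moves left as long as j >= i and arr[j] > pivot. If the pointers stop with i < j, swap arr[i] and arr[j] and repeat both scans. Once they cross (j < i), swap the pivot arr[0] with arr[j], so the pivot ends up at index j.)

Hoare-style two-pointer partition with pivot = 22:

Initial array: [22, 14, 25, 25, 3, 20, 3]

Pointers start at i = 1, j = 6.
i stops at index 2 (arr[2]=25 > 22), j stops at index 6 (arr[6]=3 <= 22): swap arr[2] and arr[6], array becomes [22, 14, 3, 25, 3, 20, 25]
i stops at index 3 (arr[3]=25 > 22), j stops at index 5 (arr[5]=20 <= 22): swap arr[3] and arr[5], array becomes [22, 14, 3, 20, 3, 25, 25]
i ends at 5, j ends at 4: the pointers have crossed (j < i), so scanning stops.

Swap pivot arr[0] with arr[4] to place pivot at position 4: [3, 14, 3, 20, 22, 25, 25]
Pivot position: 4

After partitioning with pivot 22, the array becomes [3, 14, 3, 20, 22, 25, 25]. The pivot is placed at index 4. All elements to the left of the pivot are <= 22, and all elements to the right are > 22.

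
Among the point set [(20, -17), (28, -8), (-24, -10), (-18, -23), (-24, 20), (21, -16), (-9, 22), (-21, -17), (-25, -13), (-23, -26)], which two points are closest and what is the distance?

Computing all pairwise distances among 10 points:

d((20, -17), (28, -8)) = 12.0416
d((20, -17), (-24, -10)) = 44.5533
d((20, -17), (-18, -23)) = 38.4708
d((20, -17), (-24, 20)) = 57.4891
d((20, -17), (21, -16)) = 1.4142 <-- minimum
d((20, -17), (-9, 22)) = 48.6004
d((20, -17), (-21, -17)) = 41.0
d((20, -17), (-25, -13)) = 45.1774
d((20, -17), (-23, -26)) = 43.9318
d((28, -8), (-24, -10)) = 52.0384
d((28, -8), (-18, -23)) = 48.3839
d((28, -8), (-24, 20)) = 59.0593
d((28, -8), (21, -16)) = 10.6301
d((28, -8), (-9, 22)) = 47.634
d((28, -8), (-21, -17)) = 49.8197
d((28, -8), (-25, -13)) = 53.2353
d((28, -8), (-23, -26)) = 54.0833
d((-24, -10), (-18, -23)) = 14.3178
d((-24, -10), (-24, 20)) = 30.0
d((-24, -10), (21, -16)) = 45.3982
d((-24, -10), (-9, 22)) = 35.3412
d((-24, -10), (-21, -17)) = 7.6158
d((-24, -10), (-25, -13)) = 3.1623
d((-24, -10), (-23, -26)) = 16.0312
d((-18, -23), (-24, 20)) = 43.4166
d((-18, -23), (21, -16)) = 39.6232
d((-18, -23), (-9, 22)) = 45.8912
d((-18, -23), (-21, -17)) = 6.7082
d((-18, -23), (-25, -13)) = 12.2066
d((-18, -23), (-23, -26)) = 5.831
d((-24, 20), (21, -16)) = 57.6281
d((-24, 20), (-9, 22)) = 15.1327
d((-24, 20), (-21, -17)) = 37.1214
d((-24, 20), (-25, -13)) = 33.0151
d((-24, 20), (-23, -26)) = 46.0109
d((21, -16), (-9, 22)) = 48.4149
d((21, -16), (-21, -17)) = 42.0119
d((21, -16), (-25, -13)) = 46.0977
d((21, -16), (-23, -26)) = 45.1221
d((-9, 22), (-21, -17)) = 40.8044
d((-9, 22), (-25, -13)) = 38.4838
d((-9, 22), (-23, -26)) = 50.0
d((-21, -17), (-25, -13)) = 5.6569
d((-21, -17), (-23, -26)) = 9.2195
d((-25, -13), (-23, -26)) = 13.1529

Closest pair: (20, -17) and (21, -16) with distance 1.4142

The closest pair is (20, -17) and (21, -16) with Euclidean distance 1.4142. For 10 points, brute-force pairwise comparison is shown above. For large n, the divide-and-conquer algorithm (sort by x, recurse on halves, check the dividing strip) achieves O(n log n).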